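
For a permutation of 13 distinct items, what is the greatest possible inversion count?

A reversed (strictly descending) arrangement makes every pair an inversion, giving C(13, 2) inversions.
C(13, 2) = 13·12/2 = 78

There are 78 inversions.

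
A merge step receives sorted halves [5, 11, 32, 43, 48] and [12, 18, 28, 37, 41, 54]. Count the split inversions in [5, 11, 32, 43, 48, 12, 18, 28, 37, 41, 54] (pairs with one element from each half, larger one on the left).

13

Take each right-half value and tally the left-half values above it:
r = 12: 32, 43, 48 → 3
r = 18: 32, 43, 48 → 3
r = 28: 32, 43, 48 → 3
r = 37: 43, 48 → 2
r = 41: 43, 48 → 2
r = 54: none → 0
Cross-inversions: 3 + 3 + 3 + 2 + 2 + 0 = 13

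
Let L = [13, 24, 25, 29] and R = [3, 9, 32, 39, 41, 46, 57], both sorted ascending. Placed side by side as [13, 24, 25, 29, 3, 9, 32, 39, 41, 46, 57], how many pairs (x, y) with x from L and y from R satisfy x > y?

8

Count, for every r in R, how many entries of L exceed r:
r = 3: 13, 24, 25, 29 → 4
r = 9: 13, 24, 25, 29 → 4
r = 32: none → 0
r = 39: none → 0
r = 41: none → 0
r = 46: none → 0
r = 57: none → 0
Cross-inversions: 4 + 4 + 0 + 0 + 0 + 0 + 0 = 8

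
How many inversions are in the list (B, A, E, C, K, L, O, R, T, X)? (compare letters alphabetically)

There are 2 inversions.

Element-by-element contributions:
B → A → 1
A → none → 0
E → C → 1
C → none → 0
K → none → 0
L → none → 0
O → none → 0
R → none → 0
T → none → 0
X → none → 0
Sum: 1 + 0 + 1 + 0 + 0 + 0 + 0 + 0 + 0 + 0 = 2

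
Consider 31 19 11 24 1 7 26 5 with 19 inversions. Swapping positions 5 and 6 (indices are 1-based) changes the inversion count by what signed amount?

Positions 5 and 6 hold 1 and 7; after swapping, the array is [31, 19, 11, 24, 7, 1, 26, 5].
Sweep left to right; for each value list the smaller values that follow it:
31 → 19, 11, 24, 7, 1, 26, 5 → 7
19 → 11, 7, 1, 5 → 4
11 → 7, 1, 5 → 3
24 → 7, 1, 5 → 3
7 → 1, 5 → 2
1 → none → 0
26 → 5 → 1
5 → none → 0
Sum: 7 + 4 + 3 + 3 + 2 + 0 + 1 + 0 = 20
Change: 20 − 19 = +1

+1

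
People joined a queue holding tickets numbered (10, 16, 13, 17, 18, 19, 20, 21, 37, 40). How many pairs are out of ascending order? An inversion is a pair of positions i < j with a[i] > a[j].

1 inversion

Count, for each position, how many later elements it exceeds:
10 → none → 0
16 → 13 → 1
13 → none → 0
17 → none → 0
18 → none → 0
19 → none → 0
20 → none → 0
21 → none → 0
37 → none → 0
40 → none → 0
Sum: 0 + 1 + 0 + 0 + 0 + 0 + 0 + 0 + 0 + 0 = 1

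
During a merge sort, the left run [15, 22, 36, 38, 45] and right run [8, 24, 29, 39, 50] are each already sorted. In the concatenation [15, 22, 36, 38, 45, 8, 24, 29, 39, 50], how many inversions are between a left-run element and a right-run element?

12

For each element r of the right run, count left-run elements greater than r:
r = 8: 15, 22, 36, 38, 45 → 5
r = 24: 36, 38, 45 → 3
r = 29: 36, 38, 45 → 3
r = 39: 45 → 1
r = 50: none → 0
Cross-inversions: 5 + 3 + 3 + 1 + 0 = 12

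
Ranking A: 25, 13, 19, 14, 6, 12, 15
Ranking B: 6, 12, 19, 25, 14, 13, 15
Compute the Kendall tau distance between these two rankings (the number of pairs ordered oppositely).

Assign each item its position (1..7) in the first ordering, then rewrite the second ordering as that position sequence:
positions: 25→1, 13→2, 19→3, 14→4, 6→5, 12→6, 15→7
second ordering as positions: [5, 6, 3, 1, 4, 2, 7]
Discordant pairs = inversions in this position sequence.
5: 3, 1, 4, 2 → 4
6: 3, 1, 4, 2 → 4
3: 1, 2 → 2
1: 0
4: 2 → 1
2: 0
7: 0
Total: 4 + 4 + 2 + 0 + 1 + 0 + 0 = 11

11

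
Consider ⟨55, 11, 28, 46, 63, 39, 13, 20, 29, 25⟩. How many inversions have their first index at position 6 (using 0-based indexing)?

The element at index 6 is 13.
Elements after it: 20, 29, 25
None of them are smaller than 13.

0 such elements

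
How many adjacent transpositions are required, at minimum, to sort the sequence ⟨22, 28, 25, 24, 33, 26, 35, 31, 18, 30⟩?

Each adjacent swap fixes exactly one inversion, so the minimum swap count equals the number of inversions.
Count inversions — for each element, later elements that are smaller:
22: 18 → 1
28: 25, 24, 26, 18 → 4
25: 24, 18 → 2
24: 18 → 1
33: 26, 31, 18, 30 → 4
26: 18 → 1
35: 31, 18, 30 → 3
31: 18, 30 → 2
18: none → 0
30: none → 0
Total inversions: 1 + 4 + 2 + 1 + 4 + 1 + 3 + 2 + 0 + 0 = 18

18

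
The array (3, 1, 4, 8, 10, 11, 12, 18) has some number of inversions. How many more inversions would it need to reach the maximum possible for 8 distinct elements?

27 inversions short

Maximum inversions for 8 distinct elements is C(8, 2) = 8·7/2 = 28.
Current inversions — for each element, count later smaller elements:
3: 1
1: 0
4: 0
8: 0
10: 0
11: 0
12: 0
18: 0
Current total: 1 + 0 + 0 + 0 + 0 + 0 + 0 + 0 = 1
Shortfall: 28 − 1 = 27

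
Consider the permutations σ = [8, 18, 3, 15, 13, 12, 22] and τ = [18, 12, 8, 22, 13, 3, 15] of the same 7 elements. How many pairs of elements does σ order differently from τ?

Assign each item its position (1..7) in the first ordering, then rewrite the second ordering as that position sequence:
positions: 8→1, 18→2, 3→3, 15→4, 13→5, 12→6, 22→7
second ordering as positions: [2, 6, 1, 7, 5, 3, 4]
Discordant pairs = inversions in this position sequence.
2: 1 → 1
6: 1, 5, 3, 4 → 4
1: 0
7: 5, 3, 4 → 3
5: 3, 4 → 2
3: 0
4: 0
Total: 1 + 4 + 0 + 3 + 2 + 0 + 0 = 10

10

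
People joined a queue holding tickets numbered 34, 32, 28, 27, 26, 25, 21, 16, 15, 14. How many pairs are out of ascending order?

For each element, count later entries that are smaller:
34: 9
32: 8
28: 7
27: 6
26: 5
25: 4
21: 3
16: 2
15: 1
14: 0
Sum: 9 + 8 + 7 + 6 + 5 + 4 + 3 + 2 + 1 + 0 = 45

Inversions: 45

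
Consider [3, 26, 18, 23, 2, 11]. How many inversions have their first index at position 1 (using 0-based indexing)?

The element at index 1 is 26.
Elements after it: 18, 23, 2, 11
Those smaller than 26: 18, 23, 2, 11

4 such elements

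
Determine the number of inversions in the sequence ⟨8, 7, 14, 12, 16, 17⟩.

There are 2 inversions.

Element-by-element contributions:
8: 1
7: 0
14: 1
12: 0
16: 0
17: 0
Sum: 1 + 0 + 1 + 0 + 0 + 0 = 2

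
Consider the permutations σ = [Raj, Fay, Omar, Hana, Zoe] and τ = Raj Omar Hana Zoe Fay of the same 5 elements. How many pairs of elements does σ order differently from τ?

Assign each item its position (1..5) in the first ordering, then rewrite the second ordering as that position sequence:
positions: Raj→1, Fay→2, Omar→3, Hana→4, Zoe→5
second ordering as positions: [1, 3, 4, 5, 2]
Discordant pairs = inversions in this position sequence.
1: 0
3: 2 → 1
4: 2 → 1
5: 2 → 1
2: 0
Total: 0 + 1 + 1 + 1 + 0 = 3

3 discordant pairs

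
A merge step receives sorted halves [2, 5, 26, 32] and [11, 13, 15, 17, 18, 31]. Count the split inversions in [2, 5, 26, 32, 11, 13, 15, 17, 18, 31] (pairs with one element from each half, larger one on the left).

Count, for every r in R, how many entries of L exceed r:
r = 11: 26, 32 → 2
r = 13: 26, 32 → 2
r = 15: 26, 32 → 2
r = 17: 26, 32 → 2
r = 18: 26, 32 → 2
r = 31: 32 → 1
Cross-inversions: 2 + 2 + 2 + 2 + 2 + 1 = 11

There are 11 split inversions.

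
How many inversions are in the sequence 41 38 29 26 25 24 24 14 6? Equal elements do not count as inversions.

35 out-of-order pairs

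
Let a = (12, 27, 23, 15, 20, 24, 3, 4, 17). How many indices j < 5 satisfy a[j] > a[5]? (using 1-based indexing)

The element at index 5 is 20.
Elements before it: 12, 27, 23, 15
Those larger than 20: 27, 23

2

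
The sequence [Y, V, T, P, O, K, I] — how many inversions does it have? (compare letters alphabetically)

21

Count, for each position, how many later elements it exceeds:
Y → V, T, P, O, K, I → 6
V → T, P, O, K, I → 5
T → P, O, K, I → 4
P → O, K, I → 3
O → K, I → 2
K → I → 1
I → none → 0
Sum: 6 + 5 + 4 + 3 + 2 + 1 + 0 = 21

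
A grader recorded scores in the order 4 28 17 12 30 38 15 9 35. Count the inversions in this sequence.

There are 14 inversions.

For each element, count later entries that are smaller:
4 → none → 0
28 → 17, 12, 15, 9 → 4
17 → 12, 15, 9 → 3
12 → 9 → 1
30 → 15, 9 → 2
38 → 15, 9, 35 → 3
15 → 9 → 1
9 → none → 0
35 → none → 0
Sum: 0 + 4 + 3 + 1 + 2 + 3 + 1 + 0 + 0 = 14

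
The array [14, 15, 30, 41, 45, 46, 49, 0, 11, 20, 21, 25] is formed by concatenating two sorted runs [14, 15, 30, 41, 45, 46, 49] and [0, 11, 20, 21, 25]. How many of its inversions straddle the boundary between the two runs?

There are 29 cross-inversions.

Count, for every r in R, how many entries of L exceed r:
r = 0: 14, 15, 30, 41, 45, 46, 49 → 7
r = 11: 14, 15, 30, 41, 45, 46, 49 → 7
r = 20: 30, 41, 45, 46, 49 → 5
r = 21: 30, 41, 45, 46, 49 → 5
r = 25: 30, 41, 45, 46, 49 → 5
Cross-inversions: 7 + 7 + 5 + 5 + 5 = 29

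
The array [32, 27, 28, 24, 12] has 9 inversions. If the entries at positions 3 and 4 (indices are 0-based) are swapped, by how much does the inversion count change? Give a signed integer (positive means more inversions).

-1

Positions 3 and 4 hold 24 and 12; after swapping, the array is [32, 27, 28, 12, 24].
Sweep left to right; for each value list the smaller values that follow it:
32 → 27, 28, 12, 24 → 4
27 → 12, 24 → 2
28 → 12, 24 → 2
12 → none → 0
24 → none → 0
Sum: 4 + 2 + 2 + 0 + 0 = 8
Change: 8 − 9 = -1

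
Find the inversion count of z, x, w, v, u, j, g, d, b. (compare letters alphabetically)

36 inversions

Count, for each position, how many later elements it exceeds:
z → x, w, v, u, j, g, d, b → 8
x → w, v, u, j, g, d, b → 7
w → v, u, j, g, d, b → 6
v → u, j, g, d, b → 5
u → j, g, d, b → 4
j → g, d, b → 3
g → d, b → 2
d → b → 1
b → none → 0
Sum: 8 + 7 + 6 + 5 + 4 + 3 + 2 + 1 + 0 = 36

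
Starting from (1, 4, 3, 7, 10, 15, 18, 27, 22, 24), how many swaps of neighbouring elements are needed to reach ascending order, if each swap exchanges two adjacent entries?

3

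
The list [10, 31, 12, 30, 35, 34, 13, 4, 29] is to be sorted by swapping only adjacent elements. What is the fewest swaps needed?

Each adjacent swap fixes exactly one inversion, so the minimum swap count equals the number of inversions.
Count inversions — for each element, later elements that are smaller:
10: 4 → 1
31: 12, 30, 13, 4, 29 → 5
12: 4 → 1
30: 13, 4, 29 → 3
35: 34, 13, 4, 29 → 4
34: 13, 4, 29 → 3
13: 4 → 1
4: none → 0
29: none → 0
Total inversions: 1 + 5 + 1 + 3 + 4 + 3 + 1 + 0 + 0 = 18

18 adjacent swaps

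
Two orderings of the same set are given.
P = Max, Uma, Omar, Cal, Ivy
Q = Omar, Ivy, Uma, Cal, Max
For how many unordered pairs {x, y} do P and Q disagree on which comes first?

Assign each item its position (1..5) in the first ordering, then rewrite the second ordering as that position sequence:
positions: Max→1, Uma→2, Omar→3, Cal→4, Ivy→5
second ordering as positions: [3, 5, 2, 4, 1]
Discordant pairs = inversions in this position sequence.
3: 2, 1 → 2
5: 2, 4, 1 → 3
2: 1 → 1
4: 1 → 1
1: 0
Total: 2 + 3 + 1 + 1 + 0 = 7

7 disagreeing pairs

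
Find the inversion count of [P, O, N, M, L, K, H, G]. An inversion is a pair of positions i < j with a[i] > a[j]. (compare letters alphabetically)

28

Count, for each position, how many later elements it exceeds:
P → O, N, M, L, K, H, G → 7
O → N, M, L, K, H, G → 6
N → M, L, K, H, G → 5
M → L, K, H, G → 4
L → K, H, G → 3
K → H, G → 2
H → G → 1
G → none → 0
Sum: 7 + 6 + 5 + 4 + 3 + 2 + 1 + 0 = 28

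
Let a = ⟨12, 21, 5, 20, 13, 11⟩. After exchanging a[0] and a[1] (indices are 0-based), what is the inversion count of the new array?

10

Positions 0 and 1 hold 12 and 21; after swapping, the array is [21, 12, 5, 20, 13, 11].
Sweep left to right; for each value list the smaller values that follow it:
21 → 12, 5, 20, 13, 11 → 5
12 → 5, 11 → 2
5 → none → 0
20 → 13, 11 → 2
13 → 11 → 1
11 → none → 0
Sum: 5 + 2 + 0 + 2 + 1 + 0 = 10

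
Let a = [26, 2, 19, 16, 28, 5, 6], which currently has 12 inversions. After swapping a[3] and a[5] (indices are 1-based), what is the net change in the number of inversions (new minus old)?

+1

Positions 3 and 5 hold 19 and 28; after swapping, the array is [26, 2, 28, 16, 19, 5, 6].
Element-by-element contributions:
26: 5
2: 0
28: 4
16: 2
19: 2
5: 0
6: 0
Sum: 5 + 0 + 4 + 2 + 2 + 0 + 0 = 13
Change: 13 − 12 = +1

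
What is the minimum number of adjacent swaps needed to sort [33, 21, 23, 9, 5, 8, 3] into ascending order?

19 adjacent swaps

Minimum adjacent swaps = number of inversions (each swap of adjacent out-of-order elements removes one inversion and no swap can remove more).
Count inversions — for each element, later elements that are smaller:
33: 21, 23, 9, 5, 8, 3 → 6
21: 9, 5, 8, 3 → 4
23: 9, 5, 8, 3 → 4
9: 5, 8, 3 → 3
5: 3 → 1
8: 3 → 1
3: none → 0
Total inversions: 6 + 4 + 4 + 3 + 1 + 1 + 0 = 19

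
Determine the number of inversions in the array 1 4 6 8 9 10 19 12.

Count, for each position, how many later elements it exceeds:
1: 0
4: 0
6: 0
8: 0
9: 0
10: 0
19: 1
12: 0
Sum: 0 + 0 + 0 + 0 + 0 + 0 + 1 + 0 = 1

1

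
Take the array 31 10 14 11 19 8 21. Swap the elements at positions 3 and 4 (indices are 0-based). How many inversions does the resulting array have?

Positions 3 and 4 hold 11 and 19; after swapping, the array is [31, 10, 14, 19, 11, 8, 21].
For each element, count later entries that are smaller:
31: 6
10: 1
14: 2
19: 2
11: 1
8: 0
21: 0
Sum: 6 + 1 + 2 + 2 + 1 + 0 + 0 = 12

12 inversions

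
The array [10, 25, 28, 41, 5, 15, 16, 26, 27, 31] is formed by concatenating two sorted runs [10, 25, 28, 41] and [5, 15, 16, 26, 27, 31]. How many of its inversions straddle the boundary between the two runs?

Count, for every r in R, how many entries of L exceed r:
r = 5: 10, 25, 28, 41 → 4
r = 15: 25, 28, 41 → 3
r = 16: 25, 28, 41 → 3
r = 26: 28, 41 → 2
r = 27: 28, 41 → 2
r = 31: 41 → 1
Cross-inversions: 4 + 3 + 3 + 2 + 2 + 1 = 15

15 split inversions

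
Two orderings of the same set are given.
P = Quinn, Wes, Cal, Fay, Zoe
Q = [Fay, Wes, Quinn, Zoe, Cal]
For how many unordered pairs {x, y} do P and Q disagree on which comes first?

Disagreeing pairs: 5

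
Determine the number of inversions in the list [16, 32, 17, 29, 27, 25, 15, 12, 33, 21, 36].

There are 25 inversions.

Sweep left to right; for each value list the smaller values that follow it:
16 → 15, 12 → 2
32 → 17, 29, 27, 25, 15, 12, 21 → 7
17 → 15, 12 → 2
29 → 27, 25, 15, 12, 21 → 5
27 → 25, 15, 12, 21 → 4
25 → 15, 12, 21 → 3
15 → 12 → 1
12 → none → 0
33 → 21 → 1
21 → none → 0
36 → none → 0
Sum: 2 + 7 + 2 + 5 + 4 + 3 + 1 + 0 + 1 + 0 + 0 = 25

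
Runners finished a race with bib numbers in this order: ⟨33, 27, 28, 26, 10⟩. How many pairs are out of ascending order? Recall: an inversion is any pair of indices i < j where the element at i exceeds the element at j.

9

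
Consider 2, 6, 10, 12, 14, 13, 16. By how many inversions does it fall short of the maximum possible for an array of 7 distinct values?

20 inversions short

Maximum inversions for 7 distinct elements is C(7, 2) = 7·6/2 = 21.
Current inversions — for each element, count later smaller elements:
2: 0
6: 0
10: 0
12: 0
14: 1
13: 0
16: 0
Current total: 0 + 0 + 0 + 0 + 1 + 0 + 0 = 1
Shortfall: 21 − 1 = 20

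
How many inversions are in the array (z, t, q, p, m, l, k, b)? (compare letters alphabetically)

Count, for each position, how many later elements it exceeds:
z → t, q, p, m, l, k, b → 7
t → q, p, m, l, k, b → 6
q → p, m, l, k, b → 5
p → m, l, k, b → 4
m → l, k, b → 3
l → k, b → 2
k → b → 1
b → none → 0
Sum: 7 + 6 + 5 + 4 + 3 + 2 + 1 + 0 = 28

28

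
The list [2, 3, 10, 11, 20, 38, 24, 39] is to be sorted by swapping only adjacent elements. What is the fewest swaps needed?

Swaps: 1

The minimum number of adjacent swaps to sort an array equals its inversion count, since every such swap removes exactly one inversion.
Count inversions — for each element, later elements that are smaller:
2: none → 0
3: none → 0
10: none → 0
11: none → 0
20: none → 0
38: 24 → 1
24: none → 0
39: none → 0
Total inversions: 0 + 0 + 0 + 0 + 0 + 1 + 0 + 0 = 1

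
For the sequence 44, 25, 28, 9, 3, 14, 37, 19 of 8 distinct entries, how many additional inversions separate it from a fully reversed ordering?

11 inversions short

Maximum inversions for 8 distinct elements is C(8, 2) = 8·7/2 = 28.
Current inversions — for each element, count later smaller elements:
44: 7
25: 4
28: 4
9: 1
3: 0
14: 0
37: 1
19: 0
Current total: 7 + 4 + 4 + 1 + 0 + 0 + 1 + 0 = 17
Shortfall: 28 − 17 = 11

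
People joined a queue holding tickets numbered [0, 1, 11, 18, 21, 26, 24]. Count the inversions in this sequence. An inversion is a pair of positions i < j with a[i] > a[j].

Count, for each position, how many later elements it exceeds:
0: 0
1: 0
11: 0
18: 0
21: 0
26: 1
24: 0
Sum: 0 + 0 + 0 + 0 + 0 + 1 + 0 = 1

1 inversion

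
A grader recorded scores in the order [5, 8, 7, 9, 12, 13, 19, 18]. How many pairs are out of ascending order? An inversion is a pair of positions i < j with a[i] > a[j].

2 inversions

Count, for each position, how many later elements it exceeds:
5 → none → 0
8 → 7 → 1
7 → none → 0
9 → none → 0
12 → none → 0
13 → none → 0
19 → 18 → 1
18 → none → 0
Sum: 0 + 1 + 0 + 0 + 0 + 0 + 1 + 0 = 2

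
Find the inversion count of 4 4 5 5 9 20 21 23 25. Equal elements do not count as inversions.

Sweep left to right; for each value list the smaller values that follow it:
4: 0
4: 0
5: 0
5: 0
9: 0
20: 0
21: 0
23: 0
25: 0
Sum: 0 + 0 + 0 + 0 + 0 + 0 + 0 + 0 + 0 = 0

0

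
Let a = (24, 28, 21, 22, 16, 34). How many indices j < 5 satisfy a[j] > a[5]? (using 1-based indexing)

4 such elements

The element at index 5 is 16.
Elements before it: 24, 28, 21, 22
Those larger than 16: 24, 28, 21, 22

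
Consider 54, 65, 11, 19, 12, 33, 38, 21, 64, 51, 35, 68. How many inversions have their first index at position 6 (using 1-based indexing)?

1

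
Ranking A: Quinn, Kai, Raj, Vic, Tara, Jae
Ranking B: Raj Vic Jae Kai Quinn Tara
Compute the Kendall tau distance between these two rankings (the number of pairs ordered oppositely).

8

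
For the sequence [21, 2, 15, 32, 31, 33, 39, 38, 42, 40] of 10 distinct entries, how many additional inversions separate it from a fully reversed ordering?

Maximum inversions for 10 distinct elements is C(10, 2) = 10·9/2 = 45.
Current inversions — for each element, count later smaller elements:
21: 2
2: 0
15: 0
32: 1
31: 0
33: 0
39: 1
38: 0
42: 1
40: 0
Current total: 2 + 0 + 0 + 1 + 0 + 0 + 1 + 0 + 1 + 0 = 5
Shortfall: 45 − 5 = 40

40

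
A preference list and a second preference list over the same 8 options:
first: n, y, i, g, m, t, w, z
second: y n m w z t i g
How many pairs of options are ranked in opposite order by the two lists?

Assign each item its position (1..8) in the first ordering, then rewrite the second ordering as that position sequence:
positions: n→1, y→2, i→3, g→4, m→5, t→6, w→7, z→8
second ordering as positions: [2, 1, 5, 7, 8, 6, 3, 4]
Discordant pairs = inversions in this position sequence.
2: 1 → 1
1: 0
5: 3, 4 → 2
7: 6, 3, 4 → 3
8: 6, 3, 4 → 3
6: 3, 4 → 2
3: 0
4: 0
Total: 1 + 0 + 2 + 3 + 3 + 2 + 0 + 0 = 11

11 pairs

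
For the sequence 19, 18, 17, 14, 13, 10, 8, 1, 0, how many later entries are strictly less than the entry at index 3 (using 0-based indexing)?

The element at index 3 is 14.
Elements after it: 13, 10, 8, 1, 0
Those smaller than 14: 13, 10, 8, 1, 0

5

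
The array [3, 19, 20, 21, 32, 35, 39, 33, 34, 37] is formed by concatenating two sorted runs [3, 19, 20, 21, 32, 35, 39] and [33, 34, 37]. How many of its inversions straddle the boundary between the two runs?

5

Take each right-half value and tally the left-half values above it:
r = 33: 35, 39 → 2
r = 34: 35, 39 → 2
r = 37: 39 → 1
Cross-inversions: 2 + 2 + 1 = 5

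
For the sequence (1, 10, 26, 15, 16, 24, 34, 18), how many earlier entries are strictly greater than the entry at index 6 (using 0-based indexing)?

The element at index 6 is 34.
Elements before it: 1, 10, 26, 15, 16, 24
None of them are larger than 34.

0 such elements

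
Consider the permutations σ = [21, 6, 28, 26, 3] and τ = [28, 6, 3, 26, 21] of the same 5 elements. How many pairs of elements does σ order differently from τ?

Assign each item its position (1..5) in the first ordering, then rewrite the second ordering as that position sequence:
positions: 21→1, 6→2, 28→3, 26→4, 3→5
second ordering as positions: [3, 2, 5, 4, 1]
Discordant pairs = inversions in this position sequence.
3: 2, 1 → 2
2: 1 → 1
5: 4, 1 → 2
4: 1 → 1
1: 0
Total: 2 + 1 + 2 + 1 + 0 = 6

6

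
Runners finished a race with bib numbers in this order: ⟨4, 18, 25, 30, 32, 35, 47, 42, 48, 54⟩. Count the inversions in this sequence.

1 out-of-order pair

For each element, count later entries that are smaller:
4 → none → 0
18 → none → 0
25 → none → 0
30 → none → 0
32 → none → 0
35 → none → 0
47 → 42 → 1
42 → none → 0
48 → none → 0
54 → none → 0
Sum: 0 + 0 + 0 + 0 + 0 + 0 + 1 + 0 + 0 + 0 = 1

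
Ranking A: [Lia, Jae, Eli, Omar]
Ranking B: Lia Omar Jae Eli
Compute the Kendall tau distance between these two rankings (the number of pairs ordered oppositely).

Discordant pairs: 2

Assign each item its position (1..4) in the first ordering, then rewrite the second ordering as that position sequence:
positions: Lia→1, Jae→2, Eli→3, Omar→4
second ordering as positions: [1, 4, 2, 3]
Discordant pairs = inversions in this position sequence.
1: 0
4: 2, 3 → 2
2: 0
3: 0
Total: 0 + 2 + 0 + 0 = 2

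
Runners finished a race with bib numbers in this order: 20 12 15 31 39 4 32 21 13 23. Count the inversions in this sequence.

Sweep left to right; for each value list the smaller values that follow it:
20: 4
12: 1
15: 2
31: 4
39: 5
4: 0
32: 3
21: 1
13: 0
23: 0
Sum: 4 + 1 + 2 + 4 + 5 + 0 + 3 + 1 + 0 + 0 = 20

There are 20 out-of-order pairs.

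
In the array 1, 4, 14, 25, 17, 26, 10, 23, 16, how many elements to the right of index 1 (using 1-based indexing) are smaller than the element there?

0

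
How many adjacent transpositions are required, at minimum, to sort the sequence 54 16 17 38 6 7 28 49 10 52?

The minimum number of adjacent swaps to sort an array equals its inversion count, since every such swap removes exactly one inversion.
Count inversions — for each element, later elements that are smaller:
54: 16, 17, 38, 6, 7, 28, 49, 10, 52 → 9
16: 6, 7, 10 → 3
17: 6, 7, 10 → 3
38: 6, 7, 28, 10 → 4
6: none → 0
7: none → 0
28: 10 → 1
49: 10 → 1
10: none → 0
52: none → 0
Total inversions: 9 + 3 + 3 + 4 + 0 + 0 + 1 + 1 + 0 + 0 = 21

21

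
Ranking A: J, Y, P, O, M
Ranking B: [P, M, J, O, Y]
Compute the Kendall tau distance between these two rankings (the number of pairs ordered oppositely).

6 discordant pairs

Assign each item its position (1..5) in the first ordering, then rewrite the second ordering as that position sequence:
positions: J→1, Y→2, P→3, O→4, M→5
second ordering as positions: [3, 5, 1, 4, 2]
Discordant pairs = inversions in this position sequence.
3: 1, 2 → 2
5: 1, 4, 2 → 3
1: 0
4: 2 → 1
2: 0
Total: 2 + 3 + 0 + 1 + 0 = 6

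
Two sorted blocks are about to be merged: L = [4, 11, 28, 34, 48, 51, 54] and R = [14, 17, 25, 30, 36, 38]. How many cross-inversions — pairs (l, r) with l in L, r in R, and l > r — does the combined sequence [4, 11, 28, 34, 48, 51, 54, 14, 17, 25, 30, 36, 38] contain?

Count, for every r in R, how many entries of L exceed r:
r = 14: 28, 34, 48, 51, 54 → 5
r = 17: 28, 34, 48, 51, 54 → 5
r = 25: 28, 34, 48, 51, 54 → 5
r = 30: 34, 48, 51, 54 → 4
r = 36: 48, 51, 54 → 3
r = 38: 48, 51, 54 → 3
Cross-inversions: 5 + 5 + 5 + 4 + 3 + 3 = 25

25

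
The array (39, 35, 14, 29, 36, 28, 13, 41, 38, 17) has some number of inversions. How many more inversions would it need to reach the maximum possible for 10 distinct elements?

20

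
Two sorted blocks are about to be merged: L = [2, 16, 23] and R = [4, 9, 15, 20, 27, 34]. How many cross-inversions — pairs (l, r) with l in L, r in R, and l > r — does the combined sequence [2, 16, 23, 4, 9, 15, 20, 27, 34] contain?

Take each right-half value and tally the left-half values above it:
r = 4: 16, 23 → 2
r = 9: 16, 23 → 2
r = 15: 16, 23 → 2
r = 20: 23 → 1
r = 27: none → 0
r = 34: none → 0
Cross-inversions: 2 + 2 + 2 + 1 + 0 + 0 = 7

7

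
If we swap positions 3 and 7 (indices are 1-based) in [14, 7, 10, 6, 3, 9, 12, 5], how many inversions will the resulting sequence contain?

19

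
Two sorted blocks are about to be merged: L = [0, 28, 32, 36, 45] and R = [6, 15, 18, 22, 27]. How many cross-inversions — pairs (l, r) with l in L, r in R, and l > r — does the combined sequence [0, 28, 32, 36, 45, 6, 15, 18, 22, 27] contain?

Take each right-half value and tally the left-half values above it:
r = 6: 28, 32, 36, 45 → 4
r = 15: 28, 32, 36, 45 → 4
r = 18: 28, 32, 36, 45 → 4
r = 22: 28, 32, 36, 45 → 4
r = 27: 28, 32, 36, 45 → 4
Cross-inversions: 4 + 4 + 4 + 4 + 4 = 20

Split inversions: 20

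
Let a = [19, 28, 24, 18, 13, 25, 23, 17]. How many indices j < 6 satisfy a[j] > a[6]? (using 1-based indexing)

The element at index 6 is 25.
Elements before it: 19, 28, 24, 18, 13
Those larger than 25: 28

1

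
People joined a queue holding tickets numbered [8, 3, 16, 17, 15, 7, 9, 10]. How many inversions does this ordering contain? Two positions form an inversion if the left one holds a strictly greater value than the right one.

13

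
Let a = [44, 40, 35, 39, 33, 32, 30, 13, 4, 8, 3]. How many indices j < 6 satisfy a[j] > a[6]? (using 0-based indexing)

6 such elements

The element at index 6 is 30.
Elements before it: 44, 40, 35, 39, 33, 32
Those larger than 30: 44, 40, 35, 39, 33, 32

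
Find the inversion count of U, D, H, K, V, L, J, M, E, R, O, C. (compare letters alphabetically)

34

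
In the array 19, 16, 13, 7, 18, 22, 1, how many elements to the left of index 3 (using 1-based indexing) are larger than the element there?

2

The element at index 3 is 13.
Elements before it: 19, 16
Those larger than 13: 19, 16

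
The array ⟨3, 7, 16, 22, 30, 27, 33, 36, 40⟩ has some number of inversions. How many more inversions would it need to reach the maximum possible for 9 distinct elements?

Maximum inversions for 9 distinct elements is C(9, 2) = 9·8/2 = 36.
Current inversions — for each element, count later smaller elements:
3: 0
7: 0
16: 0
22: 0
30: 1
27: 0
33: 0
36: 0
40: 0
Current total: 0 + 0 + 0 + 0 + 1 + 0 + 0 + 0 + 0 = 1
Shortfall: 36 − 1 = 35

35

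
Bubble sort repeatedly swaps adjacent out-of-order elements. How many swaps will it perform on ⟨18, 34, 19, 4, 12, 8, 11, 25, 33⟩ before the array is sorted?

17 swaps

The minimum number of adjacent swaps to sort an array equals its inversion count, since every such swap removes exactly one inversion.
Count inversions — for each element, later elements that are smaller:
18: 4, 12, 8, 11 → 4
34: 19, 4, 12, 8, 11, 25, 33 → 7
19: 4, 12, 8, 11 → 4
4: none → 0
12: 8, 11 → 2
8: none → 0
11: none → 0
25: none → 0
33: none → 0
Total inversions: 4 + 7 + 4 + 0 + 2 + 0 + 0 + 0 + 0 = 17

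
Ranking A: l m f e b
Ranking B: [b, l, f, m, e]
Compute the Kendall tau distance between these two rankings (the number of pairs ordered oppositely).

5 discordant pairs

Assign each item its position (1..5) in the first ordering, then rewrite the second ordering as that position sequence:
positions: l→1, m→2, f→3, e→4, b→5
second ordering as positions: [5, 1, 3, 2, 4]
Discordant pairs = inversions in this position sequence.
5: 1, 3, 2, 4 → 4
1: 0
3: 2 → 1
2: 0
4: 0
Total: 4 + 0 + 1 + 0 + 0 = 5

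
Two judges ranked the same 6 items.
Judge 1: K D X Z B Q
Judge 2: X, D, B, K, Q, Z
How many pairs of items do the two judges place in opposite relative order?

Assign each item its position (1..6) in the first ordering, then rewrite the second ordering as that position sequence:
positions: K→1, D→2, X→3, Z→4, B→5, Q→6
second ordering as positions: [3, 2, 5, 1, 6, 4]
Discordant pairs = inversions in this position sequence.
3: 2, 1 → 2
2: 1 → 1
5: 1, 4 → 2
1: 0
6: 4 → 1
4: 0
Total: 2 + 1 + 2 + 0 + 1 + 0 = 6

6 discordant pairs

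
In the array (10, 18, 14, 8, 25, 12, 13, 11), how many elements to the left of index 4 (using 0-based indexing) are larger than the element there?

0 such elements

The element at index 4 is 25.
Elements before it: 10, 18, 14, 8
None of them are larger than 25.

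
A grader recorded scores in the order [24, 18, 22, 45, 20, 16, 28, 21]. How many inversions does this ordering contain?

15

Sweep left to right; for each value list the smaller values that follow it:
24 → 18, 22, 20, 16, 21 → 5
18 → 16 → 1
22 → 20, 16, 21 → 3
45 → 20, 16, 28, 21 → 4
20 → 16 → 1
16 → none → 0
28 → 21 → 1
21 → none → 0
Sum: 5 + 1 + 3 + 4 + 1 + 0 + 1 + 0 = 15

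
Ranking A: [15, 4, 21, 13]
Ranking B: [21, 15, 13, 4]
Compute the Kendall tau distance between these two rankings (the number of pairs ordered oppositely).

Assign each item its position (1..4) in the first ordering, then rewrite the second ordering as that position sequence:
positions: 15→1, 4→2, 21→3, 13→4
second ordering as positions: [3, 1, 4, 2]
Discordant pairs = inversions in this position sequence.
3: 1, 2 → 2
1: 0
4: 2 → 1
2: 0
Total: 2 + 0 + 1 + 0 = 3

3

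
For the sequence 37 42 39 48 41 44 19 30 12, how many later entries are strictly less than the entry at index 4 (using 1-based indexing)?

The element at index 4 is 48.
Elements after it: 41, 44, 19, 30, 12
Those smaller than 48: 41, 44, 19, 30, 12

5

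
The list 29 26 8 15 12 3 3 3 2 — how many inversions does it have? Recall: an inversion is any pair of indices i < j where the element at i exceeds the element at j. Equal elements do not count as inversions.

31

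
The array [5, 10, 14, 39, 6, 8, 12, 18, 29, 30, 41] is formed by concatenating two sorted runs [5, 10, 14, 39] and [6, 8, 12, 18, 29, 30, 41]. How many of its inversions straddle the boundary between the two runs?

11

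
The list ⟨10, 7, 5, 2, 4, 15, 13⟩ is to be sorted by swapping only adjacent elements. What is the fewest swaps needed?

Each adjacent swap fixes exactly one inversion, so the minimum swap count equals the number of inversions.
Count inversions — for each element, later elements that are smaller:
10: 7, 5, 2, 4 → 4
7: 5, 2, 4 → 3
5: 2, 4 → 2
2: none → 0
4: none → 0
15: 13 → 1
13: none → 0
Total inversions: 4 + 3 + 2 + 0 + 0 + 1 + 0 = 10

There are 10 swaps.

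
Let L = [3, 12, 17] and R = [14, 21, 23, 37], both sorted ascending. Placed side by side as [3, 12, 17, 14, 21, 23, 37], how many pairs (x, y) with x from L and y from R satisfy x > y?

1 cross-inversion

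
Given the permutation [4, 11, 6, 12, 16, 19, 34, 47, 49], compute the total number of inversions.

1

For each element, count later entries that are smaller:
4 → none → 0
11 → 6 → 1
6 → none → 0
12 → none → 0
16 → none → 0
19 → none → 0
34 → none → 0
47 → none → 0
49 → none → 0
Sum: 0 + 1 + 0 + 0 + 0 + 0 + 0 + 0 + 0 = 1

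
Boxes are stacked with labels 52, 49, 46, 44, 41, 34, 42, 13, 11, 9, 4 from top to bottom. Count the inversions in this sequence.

Sweep left to right; for each value list the smaller values that follow it:
52 → 49, 46, 44, 41, 34, 42, 13, 11, 9, 4 → 10
49 → 46, 44, 41, 34, 42, 13, 11, 9, 4 → 9
46 → 44, 41, 34, 42, 13, 11, 9, 4 → 8
44 → 41, 34, 42, 13, 11, 9, 4 → 7
41 → 34, 13, 11, 9, 4 → 5
34 → 13, 11, 9, 4 → 4
42 → 13, 11, 9, 4 → 4
13 → 11, 9, 4 → 3
11 → 9, 4 → 2
9 → 4 → 1
4 → none → 0
Sum: 10 + 9 + 8 + 7 + 5 + 4 + 4 + 3 + 2 + 1 + 0 = 53

53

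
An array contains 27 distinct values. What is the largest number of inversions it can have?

351 inversions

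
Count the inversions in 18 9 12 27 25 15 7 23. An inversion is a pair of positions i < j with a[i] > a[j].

Sweep left to right; for each value list the smaller values that follow it:
18 → 9, 12, 15, 7 → 4
9 → 7 → 1
12 → 7 → 1
27 → 25, 15, 7, 23 → 4
25 → 15, 7, 23 → 3
15 → 7 → 1
7 → none → 0
23 → none → 0
Sum: 4 + 1 + 1 + 4 + 3 + 1 + 0 + 0 = 14

There are 14 inversions.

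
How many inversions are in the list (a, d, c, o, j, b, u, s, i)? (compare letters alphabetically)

For each element, count later entries that are smaller:
a → none → 0
d → c, b → 2
c → b → 1
o → j, b, i → 3
j → b, i → 2
b → none → 0
u → s, i → 2
s → i → 1
i → none → 0
Sum: 0 + 2 + 1 + 3 + 2 + 0 + 2 + 1 + 0 = 11

11 inversions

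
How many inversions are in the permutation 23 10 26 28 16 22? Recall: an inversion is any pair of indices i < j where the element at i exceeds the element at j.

7 inversions

Listing every pair i<j with a[i]>a[j] (using 0-based positions):
(0,1): 23 > 10
(0,4): 23 > 16
(0,5): 23 > 22
(2,4): 26 > 16
(2,5): 26 > 22
(3,4): 28 > 16
(3,5): 28 > 22
That's 7 pairs.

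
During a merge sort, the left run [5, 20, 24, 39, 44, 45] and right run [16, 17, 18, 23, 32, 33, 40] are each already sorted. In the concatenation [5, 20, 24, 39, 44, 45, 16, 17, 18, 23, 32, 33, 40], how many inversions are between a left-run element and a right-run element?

27

Take each right-half value and tally the left-half values above it:
r = 16: 20, 24, 39, 44, 45 → 5
r = 17: 20, 24, 39, 44, 45 → 5
r = 18: 20, 24, 39, 44, 45 → 5
r = 23: 24, 39, 44, 45 → 4
r = 32: 39, 44, 45 → 3
r = 33: 39, 44, 45 → 3
r = 40: 44, 45 → 2
Cross-inversions: 5 + 5 + 5 + 4 + 3 + 3 + 2 = 27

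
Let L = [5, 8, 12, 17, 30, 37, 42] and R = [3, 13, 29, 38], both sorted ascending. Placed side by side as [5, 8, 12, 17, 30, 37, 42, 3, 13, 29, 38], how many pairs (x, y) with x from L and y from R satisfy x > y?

15

For each element r of the right run, count left-run elements greater than r:
r = 3: 5, 8, 12, 17, 30, 37, 42 → 7
r = 13: 17, 30, 37, 42 → 4
r = 29: 30, 37, 42 → 3
r = 38: 42 → 1
Cross-inversions: 7 + 4 + 3 + 1 = 15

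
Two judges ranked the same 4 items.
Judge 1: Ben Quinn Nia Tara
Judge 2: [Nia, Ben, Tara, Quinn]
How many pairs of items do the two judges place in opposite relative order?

3

Assign each item its position (1..4) in the first ordering, then rewrite the second ordering as that position sequence:
positions: Ben→1, Quinn→2, Nia→3, Tara→4
second ordering as positions: [3, 1, 4, 2]
Discordant pairs = inversions in this position sequence.
3: 1, 2 → 2
1: 0
4: 2 → 1
2: 0
Total: 2 + 0 + 1 + 0 = 3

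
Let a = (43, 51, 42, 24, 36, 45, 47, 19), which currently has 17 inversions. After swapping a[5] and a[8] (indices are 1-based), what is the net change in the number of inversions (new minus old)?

-1

Positions 5 and 8 hold 36 and 19; after swapping, the array is [43, 51, 42, 24, 19, 45, 47, 36].
For each element, count later entries that are smaller:
43 → 42, 24, 19, 36 → 4
51 → 42, 24, 19, 45, 47, 36 → 6
42 → 24, 19, 36 → 3
24 → 19 → 1
19 → none → 0
45 → 36 → 1
47 → 36 → 1
36 → none → 0
Sum: 4 + 6 + 3 + 1 + 0 + 1 + 1 + 0 = 16
Change: 16 − 17 = -1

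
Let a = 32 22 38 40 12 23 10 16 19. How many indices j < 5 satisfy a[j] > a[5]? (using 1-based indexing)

4 such elements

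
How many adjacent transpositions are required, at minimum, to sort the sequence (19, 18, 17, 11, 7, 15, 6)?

19

The minimum number of adjacent swaps to sort an array equals its inversion count, since every such swap removes exactly one inversion.
Count inversions — for each element, later elements that are smaller:
19: 18, 17, 11, 7, 15, 6 → 6
18: 17, 11, 7, 15, 6 → 5
17: 11, 7, 15, 6 → 4
11: 7, 6 → 2
7: 6 → 1
15: 6 → 1
6: none → 0
Total inversions: 6 + 5 + 4 + 2 + 1 + 1 + 0 = 19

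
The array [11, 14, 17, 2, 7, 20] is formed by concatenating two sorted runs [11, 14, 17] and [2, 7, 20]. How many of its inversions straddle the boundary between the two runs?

Count, for every r in R, how many entries of L exceed r:
r = 2: 11, 14, 17 → 3
r = 7: 11, 14, 17 → 3
r = 20: none → 0
Cross-inversions: 3 + 3 + 0 = 6

There are 6 cross-inversions.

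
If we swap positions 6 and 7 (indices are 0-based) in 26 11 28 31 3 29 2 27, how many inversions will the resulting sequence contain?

There are 16 inversions.

Positions 6 and 7 hold 2 and 27; after swapping, the array is [26, 11, 28, 31, 3, 29, 27, 2].
Sweep left to right; for each value list the smaller values that follow it:
26: 3
11: 2
28: 3
31: 4
3: 1
29: 2
27: 1
2: 0
Sum: 3 + 2 + 3 + 4 + 1 + 2 + 1 + 0 = 16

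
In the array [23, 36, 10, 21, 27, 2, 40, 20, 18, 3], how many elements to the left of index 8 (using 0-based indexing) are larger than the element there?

The element at index 8 is 18.
Elements before it: 23, 36, 10, 21, 27, 2, 40, 20
Those larger than 18: 23, 36, 21, 27, 40, 20

6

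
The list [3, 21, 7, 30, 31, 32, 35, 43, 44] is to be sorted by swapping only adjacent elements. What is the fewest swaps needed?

1

Minimum adjacent swaps = number of inversions (each swap of adjacent out-of-order elements removes one inversion and no swap can remove more).
Count inversions — for each element, later elements that are smaller:
3: none → 0
21: 7 → 1
7: none → 0
30: none → 0
31: none → 0
32: none → 0
35: none → 0
43: none → 0
44: none → 0
Total inversions: 0 + 1 + 0 + 0 + 0 + 0 + 0 + 0 + 0 = 1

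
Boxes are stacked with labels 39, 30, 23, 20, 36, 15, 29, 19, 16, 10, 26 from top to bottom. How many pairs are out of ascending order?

41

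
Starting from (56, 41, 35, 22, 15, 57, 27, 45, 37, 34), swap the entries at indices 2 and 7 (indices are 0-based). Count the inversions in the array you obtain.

Positions 2 and 7 hold 35 and 45; after swapping, the array is [56, 41, 45, 22, 15, 57, 27, 35, 37, 34].
Element-by-element contributions:
56 → 41, 45, 22, 15, 27, 35, 37, 34 → 8
41 → 22, 15, 27, 35, 37, 34 → 6
45 → 22, 15, 27, 35, 37, 34 → 6
22 → 15 → 1
15 → none → 0
57 → 27, 35, 37, 34 → 4
27 → none → 0
35 → 34 → 1
37 → 34 → 1
34 → none → 0
Sum: 8 + 6 + 6 + 1 + 0 + 4 + 0 + 1 + 1 + 0 = 27

27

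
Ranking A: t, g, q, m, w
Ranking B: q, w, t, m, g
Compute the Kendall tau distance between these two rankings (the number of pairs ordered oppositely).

6

Assign each item its position (1..5) in the first ordering, then rewrite the second ordering as that position sequence:
positions: t→1, g→2, q→3, m→4, w→5
second ordering as positions: [3, 5, 1, 4, 2]
Discordant pairs = inversions in this position sequence.
3: 1, 2 → 2
5: 1, 4, 2 → 3
1: 0
4: 2 → 1
2: 0
Total: 2 + 3 + 0 + 1 + 0 = 6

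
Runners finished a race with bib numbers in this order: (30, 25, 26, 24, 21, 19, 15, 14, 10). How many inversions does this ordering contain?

35

Count, for each position, how many later elements it exceeds:
30: 8
25: 6
26: 6
24: 5
21: 4
19: 3
15: 2
14: 1
10: 0
Sum: 8 + 6 + 6 + 5 + 4 + 3 + 2 + 1 + 0 = 35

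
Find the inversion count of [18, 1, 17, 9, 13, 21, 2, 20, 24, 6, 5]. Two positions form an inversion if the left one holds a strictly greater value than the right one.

Count, for each position, how many later elements it exceeds:
18: 7
1: 0
17: 5
9: 3
13: 3
21: 4
2: 0
20: 2
24: 2
6: 1
5: 0
Sum: 7 + 0 + 5 + 3 + 3 + 4 + 0 + 2 + 2 + 1 + 0 = 27

27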